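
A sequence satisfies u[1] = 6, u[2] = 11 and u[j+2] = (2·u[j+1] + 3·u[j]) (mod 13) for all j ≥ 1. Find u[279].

1

u[1] = 6,  u[2] = 11,  u[3] = 1,  u[4] = 9,  u[5] = 8,  u[6] = 4,  u[7] = 6,  u[8] = 11.
Since (u[7], u[8]) = (u[1], u[2]) = (6, 11) (two consecutive terms determine the rest), the sequence is periodic with period 6.
(279 - 1) mod 6 = 2, so u[279] = u[3] = 1.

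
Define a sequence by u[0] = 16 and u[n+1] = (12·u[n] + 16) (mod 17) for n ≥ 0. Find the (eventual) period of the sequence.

16

u[0] = 16; u[1] = 4; u[2] = 13; u[3] = 2; u[4] = 6; u[5] = 3; u[6] = 1; u[7] = 11; u[8] = 12; u[9] = 7; u[10] = 15; u[11] = 9; u[12] = 5; u[13] = 8; u[14] = 10; u[15] = 0; u[16] = 16.
The sequence repeats with period 16.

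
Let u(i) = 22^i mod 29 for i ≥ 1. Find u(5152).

1

We have u(1) = 22, u(2) = 20, u(3) = 5, u(4) = 23, u(5) = 13, u(6) = 25, u(7) = 28, u(8) = 7, u(9) = 9, u(10) = 24, u(11) = 6, u(12) = 16, u(13) = 4, u(14) = 1, u(15) = 22.
The sequence repeats with period 14.
(5152 - 1) mod 14 = 13, so u(5152) = u(14) = 1.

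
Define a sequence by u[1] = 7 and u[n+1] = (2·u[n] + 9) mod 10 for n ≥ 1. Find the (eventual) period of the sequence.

4

We have u[1] = 7, u[2] = 3, u[3] = 5, u[4] = 9, u[5] = 7.
The sequence repeats with period 4.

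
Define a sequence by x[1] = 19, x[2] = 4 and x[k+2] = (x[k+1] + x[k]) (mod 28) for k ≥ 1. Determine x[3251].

2

x[1] = 19,  x[2] = 4,  x[3] = 23,  x[4] = 27,  x[5] = 22,  x[6] = 21,  x[7] = 15,  x[8] = 8,  x[9] = 23,  x[10] = 3,  x[11] = 26,  x[12] = 1,  x[13] = 27,  x[14] = 0,  x[15] = 27,  x[16] = 27,  x[17] = 26,  x[18] = 25,  x[19] = 23,  x[20] = 20,  x[21] = 15,  x[22] = 7,  x[23] = 22,  x[24] = 1,  x[25] = 23,  x[26] = 24,  x[27] = 19,  x[28] = 15,  x[29] = 6,  x[30] = 21,  x[31] = 27,  x[32] = 20,  x[33] = 19,  x[34] = 11,  x[35] = 2,  x[36] = 13,  x[37] = 15,  x[38] = 0,  x[39] = 15,  x[40] = 15,  x[41] = 2,  x[42] = 17,  x[43] = 19,  x[44] = 8,  x[45] = 27,  x[46] = 7,  x[47] = 6,  x[48] = 13,  x[49] = 19,  x[50] = 4.
Since (x[49], x[50]) = (x[1], x[2]) = (19, 4) (two consecutive terms determine the rest), the sequence is periodic with period 48.
(3251 - 1) mod 48 = 34, so x[3251] = x[35] = 2.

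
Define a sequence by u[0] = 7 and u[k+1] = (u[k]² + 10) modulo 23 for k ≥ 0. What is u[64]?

Computing terms: u[0] = 7; u[1] = 13; u[2] = 18; u[3] = 12; u[4] = 16; u[5] = 13.
Since u[5] = u[1] = 13, the sequence is eventually periodic: after a pre-period of length 1 it cycles with period 4.
For k ≥ 1, u[k] depends only on (k - 1) mod 4. (64 - 1) mod 4 = 3, so u[64] = u[4] = 16.

16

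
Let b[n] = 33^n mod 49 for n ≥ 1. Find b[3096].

b[1] = 33, b[2] = 11, b[3] = 20, b[4] = 23, b[5] = 24, b[6] = 8, b[7] = 19, b[8] = 39, b[9] = 13, b[10] = 37, b[11] = 45, b[12] = 15, b[13] = 5, b[14] = 18, b[15] = 6, b[16] = 2, b[17] = 17, b[18] = 22, b[19] = 40, b[20] = 46, b[21] = 48, b[22] = 16, b[23] = 38, b[24] = 29, b[25] = 26, b[26] = 25, b[27] = 41, b[28] = 30, b[29] = 10, b[30] = 36, b[31] = 12, b[32] = 4, b[33] = 34, b[34] = 44, b[35] = 31, b[36] = 43, b[37] = 47, b[38] = 32, b[39] = 27, b[40] = 9, b[41] = 3, b[42] = 1, b[43] = 33.
The sequence repeats with period 42.
So b[3096] = b[1 + ((3096-1) mod 42)] = b[30] = 36.

36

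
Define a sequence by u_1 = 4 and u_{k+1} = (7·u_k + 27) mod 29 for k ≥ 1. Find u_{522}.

11

u_1 = 4; u_2 = 26; u_3 = 6; u_4 = 11; u_5 = 17; u_6 = 1; u_7 = 5; u_8 = 4.
Since u_8 = u_1 = 4, the sequence is periodic with period 7.
So u_{522} = u_{1 + ((522-1) mod 7)} = u_4 = 11.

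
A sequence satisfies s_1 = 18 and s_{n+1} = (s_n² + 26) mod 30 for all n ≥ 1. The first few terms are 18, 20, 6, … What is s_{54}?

26

We have s_1 = 18; s_2 = 20; s_3 = 6; s_4 = 2; s_5 = 0; s_6 = 26; s_7 = 12; s_8 = 20.
Since s_8 = s_2 = 20, the sequence is eventually periodic: after a pre-period of length 1 it cycles with period 6.
For n ≥ 2, s_n depends only on (n - 2) mod 6. (54 - 2) mod 6 = 4, so s_{54} = s_6 = 26.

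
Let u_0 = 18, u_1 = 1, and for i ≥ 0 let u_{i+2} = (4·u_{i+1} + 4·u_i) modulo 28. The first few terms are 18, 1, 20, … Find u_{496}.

24

Listing terms: u_0 = 18; u_1 = 1; u_2 = 20; u_3 = 0; u_4 = 24; u_5 = 12; u_6 = 4; u_7 = 8; u_8 = 20; u_9 = 0.
Since (u_8, u_9) = (u_2, u_3) = (20, 0) (two consecutive terms determine the rest), the sequence is eventually periodic: after a pre-period of length 2 it cycles with period 6.
For i ≥ 2, u_i depends only on (i - 2) mod 6. (496 - 2) mod 6 = 2, so u_{496} = u_4 = 24.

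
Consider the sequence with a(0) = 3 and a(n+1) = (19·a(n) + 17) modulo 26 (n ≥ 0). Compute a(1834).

Listing terms: a(0) = 3; a(1) = 22; a(2) = 19; a(3) = 14; a(4) = 23; a(5) = 12; a(6) = 11; a(7) = 18; a(8) = 21; a(9) = 0; a(10) = 17; a(11) = 2; a(12) = 3.
The sequence repeats with period 12.
(1834 - 0) mod 12 = 10, so a(1834) = a(10) = 17.

17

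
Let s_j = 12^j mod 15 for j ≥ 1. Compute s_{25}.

12

s_1 = 12, s_2 = 9, s_3 = 3, s_4 = 6, s_5 = 12.
Since s_5 = s_1 = 12, the sequence is periodic with period 4.
So s_{25} = s_{1 + ((25-1) mod 4)} = s_1 = 12.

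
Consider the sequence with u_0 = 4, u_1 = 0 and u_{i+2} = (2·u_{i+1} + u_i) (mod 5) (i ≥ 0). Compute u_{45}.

Computing terms: u_0 = 4, u_1 = 0, u_2 = 4, u_3 = 3, u_4 = 0, u_5 = 3, u_6 = 1, u_7 = 0, u_8 = 1, u_9 = 2, u_{10} = 0, u_{11} = 2, u_{12} = 4, u_{13} = 0.
Since (u_{12}, u_{13}) = (u_0, u_1) = (4, 0) (two consecutive terms determine the rest), the sequence is periodic with period 12.
So u_{45} = u_{0 + ((45-0) mod 12)} = u_9 = 2.

2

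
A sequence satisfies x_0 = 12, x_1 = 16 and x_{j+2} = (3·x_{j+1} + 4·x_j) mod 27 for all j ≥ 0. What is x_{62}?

x_0 = 12,  x_1 = 16,  x_2 = 15,  x_3 = 1,  x_4 = 9,  x_5 = 4,  x_6 = 21,  x_7 = 25,  x_8 = 24,  x_9 = 10,  x_{10} = 18,  x_{11} = 13,  x_{12} = 3,  x_{13} = 7,  x_{14} = 6,  x_{15} = 19,  x_{16} = 0,  x_{17} = 22,  x_{18} = 12,  x_{19} = 16.
The sequence repeats with period 18.
So x_{62} = x_{0 + ((62-0) mod 18)} = x_8 = 24.

24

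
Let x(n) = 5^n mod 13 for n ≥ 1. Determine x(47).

Listing terms: x(1) = 5,  x(2) = 12,  x(3) = 8,  x(4) = 1,  x(5) = 5.
The sequence repeats with period 4.
So x(47) = x(1 + ((47-1) mod 4)) = x(3) = 8.

8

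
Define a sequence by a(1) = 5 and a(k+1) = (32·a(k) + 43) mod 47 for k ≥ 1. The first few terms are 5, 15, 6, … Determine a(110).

We have a(1) = 5, a(2) = 15, a(3) = 6, a(4) = 0, a(5) = 43, a(6) = 9, a(7) = 2, a(8) = 13, a(9) = 36, a(10) = 20, a(11) = 25, a(12) = 44, a(13) = 41, a(14) = 39, a(15) = 22, a(16) = 42, a(17) = 24, a(18) = 12, a(19) = 4, a(20) = 30, a(21) = 16, a(22) = 38, a(23) = 37, a(24) = 5.
Since a(24) = a(1) = 5, the sequence is periodic with period 23.
So a(110) = a(1 + ((110-1) mod 23)) = a(18) = 12.

12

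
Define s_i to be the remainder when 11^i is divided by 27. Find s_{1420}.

25

Listing terms: s_1 = 11, s_2 = 13, s_3 = 8, s_4 = 7, s_5 = 23, s_6 = 10, s_7 = 2, s_8 = 22, s_9 = 26, s_{10} = 16, s_{11} = 14, s_{12} = 19, s_{13} = 20, s_{14} = 4, s_{15} = 17, s_{16} = 25, s_{17} = 5, s_{18} = 1, s_{19} = 11.
Since s_{19} = s_1 = 11, the sequence is periodic with period 18.
(1420 - 1) mod 18 = 15, so s_{1420} = s_{16} = 25.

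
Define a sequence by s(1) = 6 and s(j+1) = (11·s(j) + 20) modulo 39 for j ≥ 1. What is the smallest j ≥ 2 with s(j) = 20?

We have s(1) = 6; s(2) = 8; s(3) = 30; s(4) = 38; s(5) = 9; s(6) = 2; s(7) = 3; s(8) = 14; s(9) = 18; s(10) = 23; s(11) = 0; s(12) = 20; s(13) = 6.
Since s(13) = s(1) = 6, the sequence is periodic with period 12.
The value 20 first appears (with j ≥ 2) at s(12).

12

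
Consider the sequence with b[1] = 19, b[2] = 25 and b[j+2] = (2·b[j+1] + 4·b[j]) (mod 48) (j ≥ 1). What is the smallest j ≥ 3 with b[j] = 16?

We have b[1] = 19; b[2] = 25; b[3] = 30; b[4] = 16; b[5] = 8; b[6] = 32; b[7] = 0; b[8] = 32; b[9] = 16; b[10] = 16; b[11] = 0; b[12] = 16; b[13] = 32; b[14] = 32; b[15] = 0.
Since (b[14], b[15]) = (b[6], b[7]) = (32, 0) (two consecutive terms determine the rest), the sequence is eventually periodic: after a pre-period of length 5 it cycles with period 8.
The value 16 first appears (with j ≥ 3) at b[4].

4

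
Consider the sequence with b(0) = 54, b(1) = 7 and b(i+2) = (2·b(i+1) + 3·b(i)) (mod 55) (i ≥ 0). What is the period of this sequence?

b(0) = 54; b(1) = 7; b(2) = 11; b(3) = 43; b(4) = 9; b(5) = 37; b(6) = 46; b(7) = 38; b(8) = 49; b(9) = 47; b(10) = 21; b(11) = 18; b(12) = 44; b(13) = 32; b(14) = 31; b(15) = 48; b(16) = 24; b(17) = 27; b(18) = 16; b(19) = 3; b(20) = 54; b(21) = 7.
Since (b(20), b(21)) = (b(0), b(1)) = (54, 7) (two consecutive terms determine the rest), the sequence is periodic with period 20.

20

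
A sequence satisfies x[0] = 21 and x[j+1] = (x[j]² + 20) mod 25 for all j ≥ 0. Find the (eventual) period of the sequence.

4

Computing terms: x[0] = 21,  x[1] = 11,  x[2] = 16,  x[3] = 1,  x[4] = 21.
Since x[4] = x[0] = 21, the sequence is periodic with period 4.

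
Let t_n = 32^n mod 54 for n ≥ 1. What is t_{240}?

46

We have t_1 = 32; t_2 = 52; t_3 = 44; t_4 = 4; t_5 = 20; t_6 = 46; t_7 = 14; t_8 = 16; t_9 = 26; t_{10} = 22; t_{11} = 2; t_{12} = 10; t_{13} = 50; t_{14} = 34; t_{15} = 8; t_{16} = 40; t_{17} = 38; t_{18} = 28; t_{19} = 32.
The sequence repeats with period 18.
(240 - 1) mod 18 = 5, so t_{240} = t_6 = 46.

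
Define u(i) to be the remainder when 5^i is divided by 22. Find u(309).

9

Listing terms: u(1) = 5, u(2) = 3, u(3) = 15, u(4) = 9, u(5) = 1, u(6) = 5.
The sequence repeats with period 5.
(309 - 1) mod 5 = 3, so u(309) = u(4) = 9.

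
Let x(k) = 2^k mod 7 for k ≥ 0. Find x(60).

1

Computing terms: x(0) = 1, x(1) = 2, x(2) = 4, x(3) = 1.
Since x(3) = x(0) = 1, the sequence is periodic with period 3.
(60 - 0) mod 3 = 0, so x(60) = x(0) = 1.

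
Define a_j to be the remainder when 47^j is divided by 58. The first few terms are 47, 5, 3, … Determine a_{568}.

45

a_1 = 47; a_2 = 5; a_3 = 3; a_4 = 25; a_5 = 15; a_6 = 9; a_7 = 17; a_8 = 45; a_9 = 27; a_{10} = 51; a_{11} = 19; a_{12} = 23; a_{13} = 37; a_{14} = 57; a_{15} = 11; a_{16} = 53; a_{17} = 55; a_{18} = 33; a_{19} = 43; a_{20} = 49; a_{21} = 41; a_{22} = 13; a_{23} = 31; a_{24} = 7; a_{25} = 39; a_{26} = 35; a_{27} = 21; a_{28} = 1; a_{29} = 47.
The sequence repeats with period 28.
(568 - 1) mod 28 = 7, so a_{568} = a_8 = 45.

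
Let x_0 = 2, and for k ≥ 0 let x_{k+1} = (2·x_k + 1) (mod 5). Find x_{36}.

2

Listing terms: x_0 = 2; x_1 = 0; x_2 = 1; x_3 = 3; x_4 = 2.
Since x_4 = x_0 = 2, the sequence is periodic with period 4.
(36 - 0) mod 4 = 0, so x_{36} = x_0 = 2.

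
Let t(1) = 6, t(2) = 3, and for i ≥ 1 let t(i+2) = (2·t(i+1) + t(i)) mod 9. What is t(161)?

6

We have t(1) = 6; t(2) = 3; t(3) = 3; t(4) = 0; t(5) = 3; t(6) = 6; t(7) = 6; t(8) = 0; t(9) = 6; t(10) = 3.
Since (t(9), t(10)) = (t(1), t(2)) = (6, 3) (two consecutive terms determine the rest), the sequence is periodic with period 8.
(161 - 1) mod 8 = 0, so t(161) = t(1) = 6.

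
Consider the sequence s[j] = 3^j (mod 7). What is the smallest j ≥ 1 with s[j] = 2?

We have s[0] = 1; s[1] = 3; s[2] = 2; s[3] = 6; s[4] = 4; s[5] = 5; s[6] = 1.
The sequence repeats with period 6.
The value 2 first appears (with j ≥ 1) at s[2].

2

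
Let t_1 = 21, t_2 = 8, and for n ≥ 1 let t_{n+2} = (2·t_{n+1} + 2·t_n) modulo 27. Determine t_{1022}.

t_1 = 21; t_2 = 8; t_3 = 4; t_4 = 24; t_5 = 2; t_6 = 25; t_7 = 0; t_8 = 23; t_9 = 19; t_{10} = 3; t_{11} = 17; t_{12} = 13; t_{13} = 6; t_{14} = 11; t_{15} = 7; t_{16} = 9; t_{17} = 5; t_{18} = 1; t_{19} = 12; t_{20} = 26; t_{21} = 22; t_{22} = 15; t_{23} = 20; t_{24} = 16; t_{25} = 18; t_{26} = 14; t_{27} = 10; t_{28} = 21; t_{29} = 8.
The sequence repeats with period 27.
(1022 - 1) mod 27 = 22, so t_{1022} = t_{23} = 20.

20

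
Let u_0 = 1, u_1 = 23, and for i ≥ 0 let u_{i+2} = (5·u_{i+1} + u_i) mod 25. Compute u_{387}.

Computing terms: u_0 = 1; u_1 = 23; u_2 = 16; u_3 = 3; u_4 = 6; u_5 = 8; u_6 = 21; u_7 = 13; u_8 = 11; u_9 = 18; u_{10} = 1; u_{11} = 23.
Since (u_{10}, u_{11}) = (u_0, u_1) = (1, 23) (two consecutive terms determine the rest), the sequence is periodic with period 10.
(387 - 0) mod 10 = 7, so u_{387} = u_7 = 13.

13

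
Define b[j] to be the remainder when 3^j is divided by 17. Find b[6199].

Computing terms: b[1] = 3, b[2] = 9, b[3] = 10, b[4] = 13, b[5] = 5, b[6] = 15, b[7] = 11, b[8] = 16, b[9] = 14, b[10] = 8, b[11] = 7, b[12] = 4, b[13] = 12, b[14] = 2, b[15] = 6, b[16] = 1, b[17] = 3.
The sequence repeats with period 16.
So b[6199] = b[1 + ((6199-1) mod 16)] = b[7] = 11.

11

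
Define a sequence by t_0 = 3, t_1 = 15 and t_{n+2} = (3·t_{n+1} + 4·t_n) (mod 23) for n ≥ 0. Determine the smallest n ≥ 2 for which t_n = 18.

8

Computing terms: t_0 = 3, t_1 = 15, t_2 = 11, t_3 = 1, t_4 = 1, t_5 = 7, t_6 = 2, t_7 = 11, t_8 = 18, t_9 = 6, t_{10} = 21, t_{11} = 18, t_{12} = 0, t_{13} = 3, t_{14} = 9, t_{15} = 16, t_{16} = 15, t_{17} = 17, t_{18} = 19, t_{19} = 10, t_{20} = 14, t_{21} = 13, t_{22} = 3, t_{23} = 15.
The sequence repeats with period 22.
The value 18 first appears (with n ≥ 2) at t_8.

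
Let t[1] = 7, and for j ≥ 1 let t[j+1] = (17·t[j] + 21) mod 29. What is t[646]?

24

We have t[1] = 7; t[2] = 24; t[3] = 23; t[4] = 6; t[5] = 7.
Since t[5] = t[1] = 7, the sequence is periodic with period 4.
(646 - 1) mod 4 = 1, so t[646] = t[2] = 24.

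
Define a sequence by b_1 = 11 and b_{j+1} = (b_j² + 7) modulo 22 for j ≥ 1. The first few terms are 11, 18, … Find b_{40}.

8

b_1 = 11, b_2 = 18, b_3 = 1, b_4 = 8, b_5 = 5, b_6 = 10, b_7 = 19, b_8 = 16, b_9 = 21, b_{10} = 8.
Since b_{10} = b_4 = 8, the sequence is eventually periodic: after a pre-period of length 3 it cycles with period 6.
For j ≥ 4, b_j depends only on (j - 4) mod 6. (40 - 4) mod 6 = 0, so b_{40} = b_4 = 8.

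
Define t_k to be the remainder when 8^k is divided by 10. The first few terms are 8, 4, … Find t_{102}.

4

Listing terms: t_1 = 8, t_2 = 4, t_3 = 2, t_4 = 6, t_5 = 8.
Since t_5 = t_1 = 8, the sequence is periodic with period 4.
(102 - 1) mod 4 = 1, so t_{102} = t_2 = 4.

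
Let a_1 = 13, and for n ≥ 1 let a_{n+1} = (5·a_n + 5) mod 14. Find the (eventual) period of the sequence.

6

Listing terms: a_1 = 13,  a_2 = 0,  a_3 = 5,  a_4 = 2,  a_5 = 1,  a_6 = 10,  a_7 = 13.
The sequence repeats with period 6.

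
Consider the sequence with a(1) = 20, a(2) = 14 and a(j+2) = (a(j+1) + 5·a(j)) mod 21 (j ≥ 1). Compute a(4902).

Computing terms: a(1) = 20; a(2) = 14; a(3) = 9; a(4) = 16; a(5) = 19; a(6) = 15; a(7) = 5; a(8) = 17; a(9) = 0; a(10) = 1; a(11) = 1; a(12) = 6; a(13) = 11; a(14) = 20; a(15) = 12; a(16) = 7; a(17) = 4; a(18) = 18; a(19) = 17; a(20) = 2; a(21) = 3; a(22) = 13; a(23) = 7; a(24) = 9; a(25) = 2; a(26) = 5; a(27) = 15; a(28) = 19; a(29) = 10; a(30) = 0; a(31) = 8; a(32) = 8; a(33) = 6; a(34) = 4; a(35) = 13; a(36) = 12; a(37) = 14; a(38) = 11; a(39) = 18; a(40) = 10; a(41) = 16; a(42) = 3; a(43) = 20; a(44) = 14.
Since (a(43), a(44)) = (a(1), a(2)) = (20, 14) (two consecutive terms determine the rest), the sequence is periodic with period 42.
So a(4902) = a(1 + ((4902-1) mod 42)) = a(30) = 0.

0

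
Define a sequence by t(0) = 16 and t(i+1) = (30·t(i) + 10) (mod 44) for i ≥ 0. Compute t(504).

Computing terms: t(0) = 16, t(1) = 6, t(2) = 14, t(3) = 34, t(4) = 18, t(5) = 22, t(6) = 10, t(7) = 2, t(8) = 26, t(9) = 42, t(10) = 38, t(11) = 6.
Since t(11) = t(1) = 6, the sequence is eventually periodic: after a pre-period of length 1 it cycles with period 10.
For i ≥ 1, t(i) depends only on (i - 1) mod 10. (504 - 1) mod 10 = 3, so t(504) = t(4) = 18.

18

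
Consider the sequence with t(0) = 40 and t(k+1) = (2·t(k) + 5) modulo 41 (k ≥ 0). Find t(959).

38

Listing terms: t(0) = 40,  t(1) = 3,  t(2) = 11,  t(3) = 27,  t(4) = 18,  t(5) = 0,  t(6) = 5,  t(7) = 15,  t(8) = 35,  t(9) = 34,  t(10) = 32,  t(11) = 28,  t(12) = 20,  t(13) = 4,  t(14) = 13,  t(15) = 31,  t(16) = 26,  t(17) = 16,  t(18) = 37,  t(19) = 38,  t(20) = 40.
The sequence repeats with period 20.
So t(959) = t(0 + ((959-0) mod 20)) = t(19) = 38.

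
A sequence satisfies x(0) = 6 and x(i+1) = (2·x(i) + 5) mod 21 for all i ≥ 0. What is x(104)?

x(0) = 6,  x(1) = 17,  x(2) = 18,  x(3) = 20,  x(4) = 3,  x(5) = 11,  x(6) = 6.
Since x(6) = x(0) = 6, the sequence is periodic with period 6.
(104 - 0) mod 6 = 2, so x(104) = x(2) = 18.

18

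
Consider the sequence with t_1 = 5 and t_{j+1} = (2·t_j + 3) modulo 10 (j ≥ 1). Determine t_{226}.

3

We have t_1 = 5,  t_2 = 3,  t_3 = 9,  t_4 = 1,  t_5 = 5.
Since t_5 = t_1 = 5, the sequence is periodic with period 4.
So t_{226} = t_{1 + ((226-1) mod 4)} = t_2 = 3.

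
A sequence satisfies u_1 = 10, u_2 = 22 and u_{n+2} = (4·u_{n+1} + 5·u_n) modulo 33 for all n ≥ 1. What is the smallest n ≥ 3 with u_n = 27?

Listing terms: u_1 = 10, u_2 = 22, u_3 = 6, u_4 = 2, u_5 = 5, u_6 = 30, u_7 = 13, u_8 = 4, u_9 = 15, u_{10} = 14, u_{11} = 32, u_{12} = 0, u_{13} = 28, u_{14} = 13, u_{15} = 27, u_{16} = 8, u_{17} = 2, u_{18} = 15, u_{19} = 4, u_{20} = 25, u_{21} = 21, u_{22} = 11, u_{23} = 17, u_{24} = 24, u_{25} = 16, u_{26} = 19, u_{27} = 24, u_{28} = 26, u_{29} = 26, u_{30} = 3, u_{31} = 10, u_{32} = 22.
Since (u_{31}, u_{32}) = (u_1, u_2) = (10, 22) (two consecutive terms determine the rest), the sequence is periodic with period 30.
The value 27 first appears (with n ≥ 3) at u_{15}.

15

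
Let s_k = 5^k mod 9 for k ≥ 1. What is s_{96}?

s_1 = 5,  s_2 = 7,  s_3 = 8,  s_4 = 4,  s_5 = 2,  s_6 = 1,  s_7 = 5.
Since s_7 = s_1 = 5, the sequence is periodic with period 6.
(96 - 1) mod 6 = 5, so s_{96} = s_6 = 1.

1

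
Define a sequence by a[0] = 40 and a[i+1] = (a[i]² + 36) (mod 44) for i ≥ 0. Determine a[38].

12

We have a[0] = 40,  a[1] = 8,  a[2] = 12,  a[3] = 4,  a[4] = 8.
Since a[4] = a[1] = 8, the sequence is eventually periodic: after a pre-period of length 1 it cycles with period 3.
For i ≥ 1, a[i] depends only on (i - 1) mod 3. (38 - 1) mod 3 = 1, so a[38] = a[2] = 12.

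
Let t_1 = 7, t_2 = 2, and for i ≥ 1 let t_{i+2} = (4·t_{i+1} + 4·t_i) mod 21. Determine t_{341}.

Computing terms: t_1 = 7; t_2 = 2; t_3 = 15; t_4 = 5; t_5 = 17; t_6 = 4; t_7 = 0; t_8 = 16; t_9 = 1; t_{10} = 5; t_{11} = 3; t_{12} = 11; t_{13} = 14; t_{14} = 16; t_{15} = 15; t_{16} = 19; t_{17} = 10; t_{18} = 11; t_{19} = 0; t_{20} = 2; t_{21} = 8; t_{22} = 19; t_{23} = 3; t_{24} = 4; t_{25} = 7; t_{26} = 2.
The sequence repeats with period 24.
So t_{341} = t_{1 + ((341-1) mod 24)} = t_5 = 17.

17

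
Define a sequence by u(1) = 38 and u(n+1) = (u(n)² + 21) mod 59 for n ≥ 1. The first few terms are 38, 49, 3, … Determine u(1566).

36

u(1) = 38; u(2) = 49; u(3) = 3; u(4) = 30; u(5) = 36; u(6) = 19; u(7) = 28; u(8) = 38.
Since u(8) = u(1) = 38, the sequence is periodic with period 7.
So u(1566) = u(1 + ((1566-1) mod 7)) = u(5) = 36.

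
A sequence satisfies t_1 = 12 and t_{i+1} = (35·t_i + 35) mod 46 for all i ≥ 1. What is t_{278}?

21

Listing terms: t_1 = 12; t_2 = 41; t_3 = 44; t_4 = 11; t_5 = 6; t_6 = 15; t_7 = 8; t_8 = 39; t_9 = 20; t_{10} = 45; t_{11} = 0; t_{12} = 35; t_{13} = 18; t_{14} = 21; t_{15} = 34; t_{16} = 29; t_{17} = 38; t_{18} = 31; t_{19} = 16; t_{20} = 43; t_{21} = 22; t_{22} = 23; t_{23} = 12.
Since t_{23} = t_1 = 12, the sequence is periodic with period 22.
(278 - 1) mod 22 = 13, so t_{278} = t_{14} = 21.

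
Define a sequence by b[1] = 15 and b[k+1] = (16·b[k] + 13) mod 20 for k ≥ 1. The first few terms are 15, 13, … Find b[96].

5

Computing terms: b[1] = 15, b[2] = 13, b[3] = 1, b[4] = 9, b[5] = 17, b[6] = 5, b[7] = 13.
Since b[7] = b[2] = 13, the sequence is eventually periodic: after a pre-period of length 1 it cycles with period 5.
For k ≥ 2, b[k] depends only on (k - 2) mod 5. (96 - 2) mod 5 = 4, so b[96] = b[6] = 5.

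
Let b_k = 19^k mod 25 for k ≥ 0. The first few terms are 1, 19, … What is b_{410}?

Computing terms: b_0 = 1, b_1 = 19, b_2 = 11, b_3 = 9, b_4 = 21, b_5 = 24, b_6 = 6, b_7 = 14, b_8 = 16, b_9 = 4, b_{10} = 1.
Since b_{10} = b_0 = 1, the sequence is periodic with period 10.
(410 - 0) mod 10 = 0, so b_{410} = b_0 = 1.

1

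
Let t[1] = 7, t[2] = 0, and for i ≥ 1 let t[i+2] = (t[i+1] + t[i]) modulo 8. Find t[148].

7

Computing terms: t[1] = 7,  t[2] = 0,  t[3] = 7,  t[4] = 7,  t[5] = 6,  t[6] = 5,  t[7] = 3,  t[8] = 0,  t[9] = 3,  t[10] = 3,  t[11] = 6,  t[12] = 1,  t[13] = 7,  t[14] = 0.
Since (t[13], t[14]) = (t[1], t[2]) = (7, 0) (two consecutive terms determine the rest), the sequence is periodic with period 12.
So t[148] = t[1 + ((148-1) mod 12)] = t[4] = 7.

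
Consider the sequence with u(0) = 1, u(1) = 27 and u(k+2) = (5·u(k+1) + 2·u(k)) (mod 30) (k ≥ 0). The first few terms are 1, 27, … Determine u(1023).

1

We have u(0) = 1; u(1) = 27; u(2) = 17; u(3) = 19; u(4) = 9; u(5) = 23; u(6) = 13; u(7) = 21; u(8) = 11; u(9) = 7; u(10) = 27; u(11) = 29; u(12) = 19; u(13) = 3; u(14) = 23; u(15) = 1; u(16) = 21; u(17) = 17; u(18) = 7; u(19) = 9; u(20) = 29; u(21) = 13; u(22) = 3; u(23) = 11; u(24) = 1; u(25) = 27.
The sequence repeats with period 24.
(1023 - 0) mod 24 = 15, so u(1023) = u(15) = 1.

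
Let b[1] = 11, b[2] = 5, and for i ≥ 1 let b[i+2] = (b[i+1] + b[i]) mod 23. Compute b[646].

Computing terms: b[1] = 11; b[2] = 5; b[3] = 16; b[4] = 21; b[5] = 14; b[6] = 12; b[7] = 3; b[8] = 15; b[9] = 18; b[10] = 10; b[11] = 5; b[12] = 15; b[13] = 20; b[14] = 12; b[15] = 9; b[16] = 21; b[17] = 7; b[18] = 5; b[19] = 12; b[20] = 17; b[21] = 6; b[22] = 0; b[23] = 6; b[24] = 6; b[25] = 12; b[26] = 18; b[27] = 7; b[28] = 2; b[29] = 9; b[30] = 11; b[31] = 20; b[32] = 8; b[33] = 5; b[34] = 13; b[35] = 18; b[36] = 8; b[37] = 3; b[38] = 11; b[39] = 14; b[40] = 2; b[41] = 16; b[42] = 18; b[43] = 11; b[44] = 6; b[45] = 17; b[46] = 0; b[47] = 17; b[48] = 17; b[49] = 11; b[50] = 5.
The sequence repeats with period 48.
So b[646] = b[1 + ((646-1) mod 48)] = b[22] = 0.

0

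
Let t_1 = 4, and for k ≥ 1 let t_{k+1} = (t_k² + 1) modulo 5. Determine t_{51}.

0

t_1 = 4,  t_2 = 2,  t_3 = 0,  t_4 = 1,  t_5 = 2.
Since t_5 = t_2 = 2, the sequence is eventually periodic: after a pre-period of length 1 it cycles with period 3.
For k ≥ 2, t_k depends only on (k - 2) mod 3. (51 - 2) mod 3 = 1, so t_{51} = t_3 = 0.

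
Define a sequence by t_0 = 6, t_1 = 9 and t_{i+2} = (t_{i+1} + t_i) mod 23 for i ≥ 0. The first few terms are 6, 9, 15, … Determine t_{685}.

17

Listing terms: t_0 = 6; t_1 = 9; t_2 = 15; t_3 = 1; t_4 = 16; t_5 = 17; t_6 = 10; t_7 = 4; t_8 = 14; t_9 = 18; t_{10} = 9; t_{11} = 4; t_{12} = 13; t_{13} = 17; t_{14} = 7; t_{15} = 1; t_{16} = 8; t_{17} = 9; t_{18} = 17; t_{19} = 3; t_{20} = 20; t_{21} = 0; t_{22} = 20; t_{23} = 20; t_{24} = 17; t_{25} = 14; t_{26} = 8; t_{27} = 22; t_{28} = 7; t_{29} = 6; t_{30} = 13; t_{31} = 19; t_{32} = 9; t_{33} = 5; t_{34} = 14; t_{35} = 19; t_{36} = 10; t_{37} = 6; t_{38} = 16; t_{39} = 22; t_{40} = 15; t_{41} = 14; t_{42} = 6; t_{43} = 20; t_{44} = 3; t_{45} = 0; t_{46} = 3; t_{47} = 3; t_{48} = 6; t_{49} = 9.
Since (t_{48}, t_{49}) = (t_0, t_1) = (6, 9) (two consecutive terms determine the rest), the sequence is periodic with period 48.
So t_{685} = t_{0 + ((685-0) mod 48)} = t_{13} = 17.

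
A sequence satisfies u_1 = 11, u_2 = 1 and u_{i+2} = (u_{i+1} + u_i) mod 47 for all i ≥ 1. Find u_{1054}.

16

Computing terms: u_1 = 11; u_2 = 1; u_3 = 12; u_4 = 13; u_5 = 25; u_6 = 38; u_7 = 16; u_8 = 7; u_9 = 23; u_{10} = 30; u_{11} = 6; u_{12} = 36; u_{13} = 42; u_{14} = 31; u_{15} = 26; u_{16} = 10; u_{17} = 36; u_{18} = 46; u_{19} = 35; u_{20} = 34; u_{21} = 22; u_{22} = 9; u_{23} = 31; u_{24} = 40; u_{25} = 24; u_{26} = 17; u_{27} = 41; u_{28} = 11; u_{29} = 5; u_{30} = 16; u_{31} = 21; u_{32} = 37; u_{33} = 11; u_{34} = 1.
The sequence repeats with period 32.
So u_{1054} = u_{1 + ((1054-1) mod 32)} = u_{30} = 16.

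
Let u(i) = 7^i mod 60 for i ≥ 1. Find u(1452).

We have u(1) = 7, u(2) = 49, u(3) = 43, u(4) = 1, u(5) = 7.
Since u(5) = u(1) = 7, the sequence is periodic with period 4.
So u(1452) = u(1 + ((1452-1) mod 4)) = u(4) = 1.

1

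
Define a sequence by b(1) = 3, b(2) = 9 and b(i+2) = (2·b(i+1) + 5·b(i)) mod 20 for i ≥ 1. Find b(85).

Computing terms: b(1) = 3; b(2) = 9; b(3) = 13; b(4) = 11; b(5) = 7; b(6) = 9; b(7) = 13.
Since (b(6), b(7)) = (b(2), b(3)) = (9, 13) (two consecutive terms determine the rest), the sequence is eventually periodic: after a pre-period of length 1 it cycles with period 4.
For i ≥ 2, b(i) depends only on (i - 2) mod 4. (85 - 2) mod 4 = 3, so b(85) = b(5) = 7.

7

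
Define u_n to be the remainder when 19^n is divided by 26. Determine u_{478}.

17

Computing terms: u_0 = 1; u_1 = 19; u_2 = 23; u_3 = 21; u_4 = 9; u_5 = 15; u_6 = 25; u_7 = 7; u_8 = 3; u_9 = 5; u_{10} = 17; u_{11} = 11; u_{12} = 1.
Since u_{12} = u_0 = 1, the sequence is periodic with period 12.
(478 - 0) mod 12 = 10, so u_{478} = u_{10} = 17.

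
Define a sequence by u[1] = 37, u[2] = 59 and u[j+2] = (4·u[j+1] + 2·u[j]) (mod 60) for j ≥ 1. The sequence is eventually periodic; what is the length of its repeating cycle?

Listing terms: u[1] = 37,  u[2] = 59,  u[3] = 10,  u[4] = 38,  u[5] = 52,  u[6] = 44,  u[7] = 40,  u[8] = 8,  u[9] = 52,  u[10] = 44.
Since (u[9], u[10]) = (u[5], u[6]) = (52, 44) (two consecutive terms determine the rest), the sequence is eventually periodic: after a pre-period of length 4 it cycles with period 4.

4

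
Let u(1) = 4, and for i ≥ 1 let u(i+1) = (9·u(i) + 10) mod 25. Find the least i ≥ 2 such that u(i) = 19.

5

u(1) = 4, u(2) = 21, u(3) = 24, u(4) = 1, u(5) = 19, u(6) = 6, u(7) = 14, u(8) = 11, u(9) = 9, u(10) = 16, u(11) = 4.
The sequence repeats with period 10.
The value 19 first appears (with i ≥ 2) at u(5).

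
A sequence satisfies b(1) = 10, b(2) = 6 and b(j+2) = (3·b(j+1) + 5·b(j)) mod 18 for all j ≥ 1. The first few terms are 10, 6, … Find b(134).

6

Computing terms: b(1) = 10, b(2) = 6, b(3) = 14, b(4) = 0, b(5) = 16, b(6) = 12, b(7) = 8, b(8) = 12, b(9) = 4, b(10) = 0, b(11) = 2, b(12) = 6, b(13) = 10, b(14) = 6.
The sequence repeats with period 12.
(134 - 1) mod 12 = 1, so b(134) = b(2) = 6.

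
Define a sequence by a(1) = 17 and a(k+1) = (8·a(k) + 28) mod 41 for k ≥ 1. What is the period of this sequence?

20

Computing terms: a(1) = 17, a(2) = 0, a(3) = 28, a(4) = 6, a(5) = 35, a(6) = 21, a(7) = 32, a(8) = 38, a(9) = 4, a(10) = 19, a(11) = 16, a(12) = 33, a(13) = 5, a(14) = 27, a(15) = 39, a(16) = 12, a(17) = 1, a(18) = 36, a(19) = 29, a(20) = 14, a(21) = 17.
Since a(21) = a(1) = 17, the sequence is periodic with period 20.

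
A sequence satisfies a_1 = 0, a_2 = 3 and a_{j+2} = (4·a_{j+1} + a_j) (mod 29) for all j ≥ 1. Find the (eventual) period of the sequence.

We have a_1 = 0, a_2 = 3, a_3 = 12, a_4 = 22, a_5 = 13, a_6 = 16, a_7 = 19, a_8 = 5, a_9 = 10, a_{10} = 16, a_{11} = 16, a_{12} = 22, a_{13} = 17, a_{14} = 3, a_{15} = 0, a_{16} = 3.
Since (a_{15}, a_{16}) = (a_1, a_2) = (0, 3) (two consecutive terms determine the rest), the sequence is periodic with period 14.

14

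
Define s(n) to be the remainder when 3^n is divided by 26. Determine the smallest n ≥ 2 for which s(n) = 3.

4

We have s(1) = 3,  s(2) = 9,  s(3) = 1,  s(4) = 3.
The sequence repeats with period 3.
The value 3 next appears (with n ≥ 2) at s(4).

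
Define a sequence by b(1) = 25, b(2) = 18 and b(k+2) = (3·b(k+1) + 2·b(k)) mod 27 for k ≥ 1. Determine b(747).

5

Computing terms: b(1) = 25; b(2) = 18; b(3) = 23; b(4) = 24; b(5) = 10; b(6) = 24; b(7) = 11; b(8) = 0; b(9) = 22; b(10) = 12; b(11) = 26; b(12) = 21; b(13) = 7; b(14) = 9; b(15) = 14; b(16) = 6; b(17) = 19; b(18) = 15; b(19) = 2; b(20) = 9; b(21) = 4; b(22) = 3; b(23) = 17; b(24) = 3; b(25) = 16; b(26) = 0; b(27) = 5; b(28) = 15; b(29) = 1; b(30) = 6; b(31) = 20; b(32) = 18; b(33) = 13; b(34) = 21; b(35) = 8; b(36) = 12; b(37) = 25; b(38) = 18.
The sequence repeats with period 36.
(747 - 1) mod 36 = 26, so b(747) = b(27) = 5.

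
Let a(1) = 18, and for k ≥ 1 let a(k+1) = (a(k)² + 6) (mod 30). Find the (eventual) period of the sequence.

3

Listing terms: a(1) = 18; a(2) = 0; a(3) = 6; a(4) = 12; a(5) = 0.
Since a(5) = a(2) = 0, the sequence is eventually periodic: after a pre-period of length 1 it cycles with period 3.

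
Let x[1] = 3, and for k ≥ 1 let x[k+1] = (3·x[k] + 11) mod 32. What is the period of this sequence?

Computing terms: x[1] = 3,  x[2] = 20,  x[3] = 7,  x[4] = 0,  x[5] = 11,  x[6] = 12,  x[7] = 15,  x[8] = 24,  x[9] = 19,  x[10] = 4,  x[11] = 23,  x[12] = 16,  x[13] = 27,  x[14] = 28,  x[15] = 31,  x[16] = 8,  x[17] = 3.
The sequence repeats with period 16.

16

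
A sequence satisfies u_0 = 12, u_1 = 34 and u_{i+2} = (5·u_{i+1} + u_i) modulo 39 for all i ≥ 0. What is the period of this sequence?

24

Listing terms: u_0 = 12,  u_1 = 34,  u_2 = 26,  u_3 = 8,  u_4 = 27,  u_5 = 26,  u_6 = 1,  u_7 = 31,  u_8 = 0,  u_9 = 31,  u_{10} = 38,  u_{11} = 26,  u_{12} = 12,  u_{13} = 8,  u_{14} = 13,  u_{15} = 34,  u_{16} = 27,  u_{17} = 13,  u_{18} = 14,  u_{19} = 5,  u_{20} = 0,  u_{21} = 5,  u_{22} = 25,  u_{23} = 13,  u_{24} = 12,  u_{25} = 34.
The sequence repeats with period 24.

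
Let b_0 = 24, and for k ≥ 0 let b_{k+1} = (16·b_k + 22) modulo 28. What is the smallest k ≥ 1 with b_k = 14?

We have b_0 = 24, b_1 = 14, b_2 = 22, b_3 = 10, b_4 = 14.
Since b_4 = b_1 = 14, the sequence is eventually periodic: after a pre-period of length 1 it cycles with period 3.
The value 14 first appears (with k ≥ 1) at b_1.

1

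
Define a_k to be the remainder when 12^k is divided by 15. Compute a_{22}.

9

We have a_1 = 12,  a_2 = 9,  a_3 = 3,  a_4 = 6,  a_5 = 12.
Since a_5 = a_1 = 12, the sequence is periodic with period 4.
(22 - 1) mod 4 = 1, so a_{22} = a_2 = 9.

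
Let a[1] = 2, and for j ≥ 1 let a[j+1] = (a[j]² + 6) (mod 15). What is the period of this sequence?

We have a[1] = 2, a[2] = 10, a[3] = 1, a[4] = 7, a[5] = 10.
Since a[5] = a[2] = 10, the sequence is eventually periodic: after a pre-period of length 1 it cycles with period 3.

3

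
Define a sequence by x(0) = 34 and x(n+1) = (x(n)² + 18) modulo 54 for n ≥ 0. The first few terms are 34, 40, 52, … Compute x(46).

We have x(0) = 34,  x(1) = 40,  x(2) = 52,  x(3) = 22,  x(4) = 16,  x(5) = 4,  x(6) = 34.
Since x(6) = x(0) = 34, the sequence is periodic with period 6.
So x(46) = x(0 + ((46-0) mod 6)) = x(4) = 16.

16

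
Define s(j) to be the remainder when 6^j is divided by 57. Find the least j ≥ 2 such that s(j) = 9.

Listing terms: s(1) = 6,  s(2) = 36,  s(3) = 45,  s(4) = 42,  s(5) = 24,  s(6) = 30,  s(7) = 9,  s(8) = 54,  s(9) = 39,  s(10) = 6.
The sequence repeats with period 9.
The value 9 first appears (with j ≥ 2) at s(7).

7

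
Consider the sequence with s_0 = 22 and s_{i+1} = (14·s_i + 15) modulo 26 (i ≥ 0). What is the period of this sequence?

13

Computing terms: s_0 = 22,  s_1 = 11,  s_2 = 13,  s_3 = 15,  s_4 = 17,  s_5 = 19,  s_6 = 21,  s_7 = 23,  s_8 = 25,  s_9 = 1,  s_{10} = 3,  s_{11} = 5,  s_{12} = 7,  s_{13} = 9,  s_{14} = 11.
Since s_{14} = s_1 = 11, the sequence is eventually periodic: after a pre-period of length 1 it cycles with period 13.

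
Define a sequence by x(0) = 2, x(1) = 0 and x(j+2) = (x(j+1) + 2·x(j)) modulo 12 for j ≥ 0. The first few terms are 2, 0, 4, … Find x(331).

0

x(0) = 2,  x(1) = 0,  x(2) = 4,  x(3) = 4,  x(4) = 0,  x(5) = 8,  x(6) = 8,  x(7) = 0,  x(8) = 4.
Since (x(7), x(8)) = (x(1), x(2)) = (0, 4) (two consecutive terms determine the rest), the sequence is eventually periodic: after a pre-period of length 1 it cycles with period 6.
For j ≥ 1, x(j) depends only on (j - 1) mod 6. (331 - 1) mod 6 = 0, so x(331) = x(1) = 0.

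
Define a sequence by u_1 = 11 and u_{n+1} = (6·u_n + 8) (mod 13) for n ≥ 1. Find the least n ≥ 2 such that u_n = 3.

4

Computing terms: u_1 = 11; u_2 = 9; u_3 = 10; u_4 = 3; u_5 = 0; u_6 = 8; u_7 = 4; u_8 = 6; u_9 = 5; u_{10} = 12; u_{11} = 2; u_{12} = 7; u_{13} = 11.
Since u_{13} = u_1 = 11, the sequence is periodic with period 12.
The value 3 first appears (with n ≥ 2) at u_4.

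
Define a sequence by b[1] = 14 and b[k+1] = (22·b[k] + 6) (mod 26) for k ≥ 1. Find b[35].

Listing terms: b[1] = 14, b[2] = 2, b[3] = 24, b[4] = 14.
Since b[4] = b[1] = 14, the sequence is periodic with period 3.
(35 - 1) mod 3 = 1, so b[35] = b[2] = 2.

2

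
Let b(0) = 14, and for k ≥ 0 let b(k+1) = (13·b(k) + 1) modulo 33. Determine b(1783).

b(0) = 14; b(1) = 18; b(2) = 4; b(3) = 20; b(4) = 30; b(5) = 28; b(6) = 2; b(7) = 27; b(8) = 22; b(9) = 23; b(10) = 3; b(11) = 7; b(12) = 26; b(13) = 9; b(14) = 19; b(15) = 17; b(16) = 24; b(17) = 16; b(18) = 11; b(19) = 12; b(20) = 25; b(21) = 29; b(22) = 15; b(23) = 31; b(24) = 8; b(25) = 6; b(26) = 13; b(27) = 5; b(28) = 0; b(29) = 1; b(30) = 14.
The sequence repeats with period 30.
(1783 - 0) mod 30 = 13, so b(1783) = b(13) = 9.

9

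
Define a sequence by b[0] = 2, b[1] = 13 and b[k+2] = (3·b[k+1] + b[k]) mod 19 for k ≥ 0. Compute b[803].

Computing terms: b[0] = 2; b[1] = 13; b[2] = 3; b[3] = 3; b[4] = 12; b[5] = 1; b[6] = 15; b[7] = 8; b[8] = 1; b[9] = 11; b[10] = 15; b[11] = 18; b[12] = 12; b[13] = 16; b[14] = 3; b[15] = 6; b[16] = 2; b[17] = 12; b[18] = 0; b[19] = 12; b[20] = 17; b[21] = 6; b[22] = 16; b[23] = 16; b[24] = 7; b[25] = 18; b[26] = 4; b[27] = 11; b[28] = 18; b[29] = 8; b[30] = 4; b[31] = 1; b[32] = 7; b[33] = 3; b[34] = 16; b[35] = 13; b[36] = 17; b[37] = 7; b[38] = 0; b[39] = 7; b[40] = 2; b[41] = 13.
Since (b[40], b[41]) = (b[0], b[1]) = (2, 13) (two consecutive terms determine the rest), the sequence is periodic with period 40.
So b[803] = b[0 + ((803-0) mod 40)] = b[3] = 3.

3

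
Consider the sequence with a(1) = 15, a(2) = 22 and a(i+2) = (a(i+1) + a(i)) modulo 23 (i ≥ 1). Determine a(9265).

a(1) = 15,  a(2) = 22,  a(3) = 14,  a(4) = 13,  a(5) = 4,  a(6) = 17,  a(7) = 21,  a(8) = 15,  a(9) = 13,  a(10) = 5,  a(11) = 18,  a(12) = 0,  a(13) = 18,  a(14) = 18,  a(15) = 13,  a(16) = 8,  a(17) = 21,  a(18) = 6,  a(19) = 4,  a(20) = 10,  a(21) = 14,  a(22) = 1,  a(23) = 15,  a(24) = 16,  a(25) = 8,  a(26) = 1,  a(27) = 9,  a(28) = 10,  a(29) = 19,  a(30) = 6,  a(31) = 2,  a(32) = 8,  a(33) = 10,  a(34) = 18,  a(35) = 5,  a(36) = 0,  a(37) = 5,  a(38) = 5,  a(39) = 10,  a(40) = 15,  a(41) = 2,  a(42) = 17,  a(43) = 19,  a(44) = 13,  a(45) = 9,  a(46) = 22,  a(47) = 8,  a(48) = 7,  a(49) = 15,  a(50) = 22.
Since (a(49), a(50)) = (a(1), a(2)) = (15, 22) (two consecutive terms determine the rest), the sequence is periodic with period 48.
So a(9265) = a(1 + ((9265-1) mod 48)) = a(1) = 15.

15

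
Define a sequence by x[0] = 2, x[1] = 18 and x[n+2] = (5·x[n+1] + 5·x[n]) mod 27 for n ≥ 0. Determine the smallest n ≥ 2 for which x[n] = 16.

We have x[0] = 2, x[1] = 18, x[2] = 19, x[3] = 23, x[4] = 21, x[5] = 4, x[6] = 17, x[7] = 24, x[8] = 16, x[9] = 11, x[10] = 0, x[11] = 1, x[12] = 5, x[13] = 3, x[14] = 13, x[15] = 26, x[16] = 6, x[17] = 25, x[18] = 20, x[19] = 9, x[20] = 10, x[21] = 14, x[22] = 12, x[23] = 22, x[24] = 8, x[25] = 15, x[26] = 7, x[27] = 2, x[28] = 18.
The sequence repeats with period 27.
The value 16 first appears (with n ≥ 2) at x[8].

8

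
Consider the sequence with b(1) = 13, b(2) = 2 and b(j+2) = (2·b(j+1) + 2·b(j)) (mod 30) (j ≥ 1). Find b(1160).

We have b(1) = 13, b(2) = 2, b(3) = 0, b(4) = 4, b(5) = 8, b(6) = 24, b(7) = 4, b(8) = 26, b(9) = 0, b(10) = 22, b(11) = 14, b(12) = 12, b(13) = 22, b(14) = 8, b(15) = 0, b(16) = 16, b(17) = 2, b(18) = 6, b(19) = 16, b(20) = 14, b(21) = 0, b(22) = 28, b(23) = 26, b(24) = 18, b(25) = 28, b(26) = 2, b(27) = 0.
Since (b(26), b(27)) = (b(2), b(3)) = (2, 0) (two consecutive terms determine the rest), the sequence is eventually periodic: after a pre-period of length 1 it cycles with period 24.
For j ≥ 2, b(j) depends only on (j - 2) mod 24. (1160 - 2) mod 24 = 6, so b(1160) = b(8) = 26.

26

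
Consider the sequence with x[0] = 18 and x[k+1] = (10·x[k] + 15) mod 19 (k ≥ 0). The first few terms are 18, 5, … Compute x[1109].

x[0] = 18,  x[1] = 5,  x[2] = 8,  x[3] = 0,  x[4] = 15,  x[5] = 13,  x[6] = 12,  x[7] = 2,  x[8] = 16,  x[9] = 4,  x[10] = 17,  x[11] = 14,  x[12] = 3,  x[13] = 7,  x[14] = 9,  x[15] = 10,  x[16] = 1,  x[17] = 6,  x[18] = 18.
The sequence repeats with period 18.
So x[1109] = x[0 + ((1109-0) mod 18)] = x[11] = 14.

14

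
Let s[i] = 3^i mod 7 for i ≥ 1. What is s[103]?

3

Listing terms: s[1] = 3; s[2] = 2; s[3] = 6; s[4] = 4; s[5] = 5; s[6] = 1; s[7] = 3.
The sequence repeats with period 6.
So s[103] = s[1 + ((103-1) mod 6)] = s[1] = 3.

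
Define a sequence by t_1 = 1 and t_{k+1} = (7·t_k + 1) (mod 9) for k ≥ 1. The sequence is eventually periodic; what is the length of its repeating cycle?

9

We have t_1 = 1; t_2 = 8; t_3 = 3; t_4 = 4; t_5 = 2; t_6 = 6; t_7 = 7; t_8 = 5; t_9 = 0; t_{10} = 1.
The sequence repeats with period 9.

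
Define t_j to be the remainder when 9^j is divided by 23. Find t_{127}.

3

We have t_1 = 9,  t_2 = 12,  t_3 = 16,  t_4 = 6,  t_5 = 8,  t_6 = 3,  t_7 = 4,  t_8 = 13,  t_9 = 2,  t_{10} = 18,  t_{11} = 1,  t_{12} = 9.
The sequence repeats with period 11.
(127 - 1) mod 11 = 5, so t_{127} = t_6 = 3.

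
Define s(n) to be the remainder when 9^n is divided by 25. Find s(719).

14

Listing terms: s(0) = 1; s(1) = 9; s(2) = 6; s(3) = 4; s(4) = 11; s(5) = 24; s(6) = 16; s(7) = 19; s(8) = 21; s(9) = 14; s(10) = 1.
The sequence repeats with period 10.
(719 - 0) mod 10 = 9, so s(719) = s(9) = 14.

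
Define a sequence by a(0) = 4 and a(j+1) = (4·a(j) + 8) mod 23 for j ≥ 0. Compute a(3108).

Listing terms: a(0) = 4,  a(1) = 1,  a(2) = 12,  a(3) = 10,  a(4) = 2,  a(5) = 16,  a(6) = 3,  a(7) = 20,  a(8) = 19,  a(9) = 15,  a(10) = 22,  a(11) = 4.
Since a(11) = a(0) = 4, the sequence is periodic with period 11.
So a(3108) = a(0 + ((3108-0) mod 11)) = a(6) = 3.

3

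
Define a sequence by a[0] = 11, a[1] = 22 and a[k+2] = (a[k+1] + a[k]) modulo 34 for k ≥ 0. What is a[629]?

23

Computing terms: a[0] = 11, a[1] = 22, a[2] = 33, a[3] = 21, a[4] = 20, a[5] = 7, a[6] = 27, a[7] = 0, a[8] = 27, a[9] = 27, a[10] = 20, a[11] = 13, a[12] = 33, a[13] = 12, a[14] = 11, a[15] = 23, a[16] = 0, a[17] = 23, a[18] = 23, a[19] = 12, a[20] = 1, a[21] = 13, a[22] = 14, a[23] = 27, a[24] = 7, a[25] = 0, a[26] = 7, a[27] = 7, a[28] = 14, a[29] = 21, a[30] = 1, a[31] = 22, a[32] = 23, a[33] = 11, a[34] = 0, a[35] = 11, a[36] = 11, a[37] = 22.
Since (a[36], a[37]) = (a[0], a[1]) = (11, 22) (two consecutive terms determine the rest), the sequence is periodic with period 36.
So a[629] = a[0 + ((629-0) mod 36)] = a[17] = 23.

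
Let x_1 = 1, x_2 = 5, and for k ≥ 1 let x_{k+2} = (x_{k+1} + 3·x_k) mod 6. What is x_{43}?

Listing terms: x_1 = 1; x_2 = 5; x_3 = 2; x_4 = 5; x_5 = 5; x_6 = 2.
Since (x_5, x_6) = (x_2, x_3) = (5, 2) (two consecutive terms determine the rest), the sequence is eventually periodic: after a pre-period of length 1 it cycles with period 3.
For k ≥ 2, x_k depends only on (k - 2) mod 3. (43 - 2) mod 3 = 2, so x_{43} = x_4 = 5.

5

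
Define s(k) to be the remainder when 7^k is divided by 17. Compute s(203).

14

Listing terms: s(0) = 1; s(1) = 7; s(2) = 15; s(3) = 3; s(4) = 4; s(5) = 11; s(6) = 9; s(7) = 12; s(8) = 16; s(9) = 10; s(10) = 2; s(11) = 14; s(12) = 13; s(13) = 6; s(14) = 8; s(15) = 5; s(16) = 1.
The sequence repeats with period 16.
(203 - 0) mod 16 = 11, so s(203) = s(11) = 14.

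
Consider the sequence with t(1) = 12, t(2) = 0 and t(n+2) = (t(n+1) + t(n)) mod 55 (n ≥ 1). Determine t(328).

We have t(1) = 12; t(2) = 0; t(3) = 12; t(4) = 12; t(5) = 24; t(6) = 36; t(7) = 5; t(8) = 41; t(9) = 46; t(10) = 32; t(11) = 23; t(12) = 0; t(13) = 23; t(14) = 23; t(15) = 46; t(16) = 14; t(17) = 5; t(18) = 19; t(19) = 24; t(20) = 43; t(21) = 12; t(22) = 0.
Since (t(21), t(22)) = (t(1), t(2)) = (12, 0) (two consecutive terms determine the rest), the sequence is periodic with period 20.
So t(328) = t(1 + ((328-1) mod 20)) = t(8) = 41.

41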